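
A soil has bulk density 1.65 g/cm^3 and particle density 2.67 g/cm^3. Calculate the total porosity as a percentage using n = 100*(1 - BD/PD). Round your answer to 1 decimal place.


Step 1: Formula: n = 100 * (1 - BD / PD)
Step 2: n = 100 * (1 - 1.65 / 2.67)
Step 3: n = 100 * (1 - 0.61798)
Step 4: n = 38.2%

38.2


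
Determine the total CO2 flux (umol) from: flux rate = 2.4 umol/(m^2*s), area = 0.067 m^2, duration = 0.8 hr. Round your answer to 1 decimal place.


Step 1: Convert time to seconds: 0.8 hr * 3600 = 2880.0 s
Step 2: Total = flux * area * time_s
Step 3: Total = 2.4 * 0.067 * 2880.0
Step 4: Total = 463.1 umol

463.1


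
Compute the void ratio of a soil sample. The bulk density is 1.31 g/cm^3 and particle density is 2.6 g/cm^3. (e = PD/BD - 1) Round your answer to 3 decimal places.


Step 1: e = PD / BD - 1
Step 2: e = 2.6 / 1.31 - 1
Step 3: e = 1.98473 - 1
Step 4: e = 0.985

0.985


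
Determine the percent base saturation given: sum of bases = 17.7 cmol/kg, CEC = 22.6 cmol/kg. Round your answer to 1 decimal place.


Step 1: BS = 100 * (sum of bases) / CEC
Step 2: BS = 100 * 17.7 / 22.6
Step 3: BS = 78.3%

78.3


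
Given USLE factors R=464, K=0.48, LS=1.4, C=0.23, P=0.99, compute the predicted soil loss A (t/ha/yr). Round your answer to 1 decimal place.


Step 1: A = R * K * LS * C * P
Step 2: R * K = 464 * 0.48 = 222.72
Step 3: (R*K) * LS = 222.72 * 1.4 = 311.808
Step 4: * C * P = 311.808 * 0.23 * 0.99 = 71.0
Step 5: A = 71.0 t/(ha*yr)

71.0


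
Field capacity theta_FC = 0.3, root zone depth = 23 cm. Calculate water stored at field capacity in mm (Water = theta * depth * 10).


Step 1: Water (mm) = theta_FC * depth (cm) * 10
Step 2: Water = 0.3 * 23 * 10
Step 3: Water = 69.0 mm

69.0


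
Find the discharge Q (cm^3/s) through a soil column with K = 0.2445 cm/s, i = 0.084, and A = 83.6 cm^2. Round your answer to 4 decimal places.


Step 1: Apply Darcy's law: Q = K * i * A
Step 2: Q = 0.2445 * 0.084 * 83.6
Step 3: Q = 1.717 cm^3/s

1.717


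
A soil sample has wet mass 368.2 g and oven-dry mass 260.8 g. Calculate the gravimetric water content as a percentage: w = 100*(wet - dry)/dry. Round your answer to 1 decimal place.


Step 1: Water mass = wet - dry = 368.2 - 260.8 = 107.4 g
Step 2: w = 100 * water mass / dry mass
Step 3: w = 100 * 107.4 / 260.8 = 41.2%

41.2


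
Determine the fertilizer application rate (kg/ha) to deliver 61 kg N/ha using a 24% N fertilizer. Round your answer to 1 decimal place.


Step 1: Fertilizer rate = target N / (N content / 100)
Step 2: Rate = 61 / (24 / 100)
Step 3: Rate = 61 / 0.24
Step 4: Rate = 254.2 kg/ha

254.2


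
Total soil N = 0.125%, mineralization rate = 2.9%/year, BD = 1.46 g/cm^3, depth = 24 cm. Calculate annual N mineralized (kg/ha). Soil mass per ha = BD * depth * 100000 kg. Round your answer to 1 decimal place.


Step 1: Soil mass per ha = BD * depth * 100000 = 1.46 * 24 * 100000 = 3504000 kg
Step 2: Total N pool = soil mass * N%/100 = 3504000 * 0.125/100 = 4380.0 kg/ha
Step 3: N mineralized = N pool * rate%/100 = 4380.0 * 2.9/100 = 127.0 kg/ha/yr

127.0


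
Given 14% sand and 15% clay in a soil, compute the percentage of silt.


Step 1: sand + silt + clay = 100%
Step 2: silt = 100 - sand - clay
Step 3: silt = 100 - 14 - 15
Step 4: silt = 71%

71


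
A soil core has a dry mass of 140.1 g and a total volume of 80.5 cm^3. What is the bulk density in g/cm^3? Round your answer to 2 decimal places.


Step 1: Identify the formula: BD = dry mass / volume
Step 2: Substitute values: BD = 140.1 / 80.5
Step 3: BD = 1.74 g/cm^3

1.74


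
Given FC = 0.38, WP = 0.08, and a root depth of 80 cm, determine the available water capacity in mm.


Step 1: Available water = (FC - WP) * depth * 10
Step 2: AW = (0.38 - 0.08) * 80 * 10
Step 3: AW = 0.3 * 80 * 10
Step 4: AW = 240.0 mm

240.0


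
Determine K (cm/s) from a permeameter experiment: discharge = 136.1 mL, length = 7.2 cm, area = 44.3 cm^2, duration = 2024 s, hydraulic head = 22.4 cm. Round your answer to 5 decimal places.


Step 1: K = Q * L / (A * t * h)
Step 2: Numerator = 136.1 * 7.2 = 979.92
Step 3: Denominator = 44.3 * 2024 * 22.4 = 2008455.68
Step 4: K = 979.92 / 2008455.68 = 0.00049 cm/s

0.00049


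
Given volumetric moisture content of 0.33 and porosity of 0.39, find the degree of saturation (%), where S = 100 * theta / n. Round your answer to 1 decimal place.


Step 1: S = 100 * theta_v / n
Step 2: S = 100 * 0.33 / 0.39
Step 3: S = 84.6%

84.6


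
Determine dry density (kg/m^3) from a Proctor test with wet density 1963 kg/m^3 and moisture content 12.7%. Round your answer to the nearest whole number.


Step 1: Dry density = wet density / (1 + w/100)
Step 2: Dry density = 1963 / (1 + 12.7/100)
Step 3: Dry density = 1963 / 1.127
Step 4: Dry density = 1742 kg/m^3

1742


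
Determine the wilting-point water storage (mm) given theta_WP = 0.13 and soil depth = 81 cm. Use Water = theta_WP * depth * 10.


Step 1: Water (mm) = theta_WP * depth * 10
Step 2: Water = 0.13 * 81 * 10
Step 3: Water = 105.3 mm

105.3


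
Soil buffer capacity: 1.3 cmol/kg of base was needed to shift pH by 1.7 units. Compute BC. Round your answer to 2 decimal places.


Step 1: BC = change in base / change in pH
Step 2: BC = 1.3 / 1.7
Step 3: BC = 0.76 cmol/(kg*pH unit)

0.76


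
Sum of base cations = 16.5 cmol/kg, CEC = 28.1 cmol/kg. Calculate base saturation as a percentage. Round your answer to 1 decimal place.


Step 1: BS = 100 * (sum of bases) / CEC
Step 2: BS = 100 * 16.5 / 28.1
Step 3: BS = 58.7%

58.7


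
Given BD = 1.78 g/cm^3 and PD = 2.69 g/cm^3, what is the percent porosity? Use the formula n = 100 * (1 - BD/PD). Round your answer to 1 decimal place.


Step 1: Formula: n = 100 * (1 - BD / PD)
Step 2: n = 100 * (1 - 1.78 / 2.69)
Step 3: n = 100 * (1 - 0.66171)
Step 4: n = 33.8%

33.8


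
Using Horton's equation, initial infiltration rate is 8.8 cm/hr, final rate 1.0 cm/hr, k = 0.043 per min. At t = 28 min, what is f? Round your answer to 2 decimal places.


Step 1: f = fc + (f0 - fc) * exp(-k * t)
Step 2: exp(-0.043 * 28) = 0.299992
Step 3: f = 1.0 + (8.8 - 1.0) * 0.299992
Step 4: f = 1.0 + 7.8 * 0.299992
Step 5: f = 3.34 cm/hr

3.34


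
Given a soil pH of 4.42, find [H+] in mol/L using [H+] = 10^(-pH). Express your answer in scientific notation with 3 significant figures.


Step 1: [H+] = 10^(-pH)
Step 2: [H+] = 10^(-4.42)
Step 3: [H+] = 3.80e-05 mol/L

3.80e-05


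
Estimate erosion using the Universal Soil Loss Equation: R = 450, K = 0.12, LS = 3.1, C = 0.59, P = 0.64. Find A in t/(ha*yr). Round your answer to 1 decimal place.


Step 1: A = R * K * LS * C * P
Step 2: R * K = 450 * 0.12 = 54.0
Step 3: (R*K) * LS = 54.0 * 3.1 = 167.4
Step 4: * C * P = 167.4 * 0.59 * 0.64 = 63.2
Step 5: A = 63.2 t/(ha*yr)

63.2


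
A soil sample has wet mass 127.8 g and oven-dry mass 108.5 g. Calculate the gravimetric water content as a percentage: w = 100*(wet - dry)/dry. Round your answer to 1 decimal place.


Step 1: Water mass = wet - dry = 127.8 - 108.5 = 19.3 g
Step 2: w = 100 * water mass / dry mass
Step 3: w = 100 * 19.3 / 108.5 = 17.8%

17.8


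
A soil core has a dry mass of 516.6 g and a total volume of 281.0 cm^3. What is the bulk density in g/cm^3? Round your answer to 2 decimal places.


Step 1: Identify the formula: BD = dry mass / volume
Step 2: Substitute values: BD = 516.6 / 281.0
Step 3: BD = 1.84 g/cm^3

1.84


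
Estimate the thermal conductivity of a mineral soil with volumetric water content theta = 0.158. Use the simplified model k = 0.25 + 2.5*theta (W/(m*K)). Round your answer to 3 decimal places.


Step 1: k = 0.25 + 2.5 * theta
Step 2: k = 0.25 + 2.5 * 0.158
Step 3: k = 0.25 + 0.395
Step 4: k = 0.645 W/(m*K)

0.645


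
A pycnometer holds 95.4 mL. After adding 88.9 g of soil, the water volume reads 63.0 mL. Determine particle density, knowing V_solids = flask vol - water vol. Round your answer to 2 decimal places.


Step 1: Volume of solids = flask volume - water volume with soil
Step 2: V_solids = 95.4 - 63.0 = 32.4 mL
Step 3: Particle density = mass / V_solids = 88.9 / 32.4 = 2.74 g/cm^3

2.74


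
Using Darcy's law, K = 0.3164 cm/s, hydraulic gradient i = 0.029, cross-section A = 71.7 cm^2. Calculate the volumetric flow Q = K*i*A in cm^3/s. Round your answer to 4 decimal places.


Step 1: Apply Darcy's law: Q = K * i * A
Step 2: Q = 0.3164 * 0.029 * 71.7
Step 3: Q = 0.6579 cm^3/s

0.6579


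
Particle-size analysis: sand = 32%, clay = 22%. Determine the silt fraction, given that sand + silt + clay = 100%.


Step 1: sand + silt + clay = 100%
Step 2: silt = 100 - sand - clay
Step 3: silt = 100 - 32 - 22
Step 4: silt = 46%

46


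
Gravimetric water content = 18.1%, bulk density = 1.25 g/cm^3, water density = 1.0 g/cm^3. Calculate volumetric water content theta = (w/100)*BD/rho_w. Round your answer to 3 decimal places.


Step 1: theta = (w / 100) * BD / rho_w
Step 2: theta = (18.1 / 100) * 1.25 / 1.0
Step 3: theta = 0.181 * 1.25
Step 4: theta = 0.226

0.226


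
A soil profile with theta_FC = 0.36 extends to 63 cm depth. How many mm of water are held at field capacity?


Step 1: Water (mm) = theta_FC * depth (cm) * 10
Step 2: Water = 0.36 * 63 * 10
Step 3: Water = 226.8 mm

226.8


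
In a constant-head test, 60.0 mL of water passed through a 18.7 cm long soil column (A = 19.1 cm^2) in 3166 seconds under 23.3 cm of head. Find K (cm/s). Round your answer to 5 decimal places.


Step 1: K = Q * L / (A * t * h)
Step 2: Numerator = 60.0 * 18.7 = 1122.0
Step 3: Denominator = 19.1 * 3166 * 23.3 = 1408964.98
Step 4: K = 1122.0 / 1408964.98 = 0.0008 cm/s

0.0008


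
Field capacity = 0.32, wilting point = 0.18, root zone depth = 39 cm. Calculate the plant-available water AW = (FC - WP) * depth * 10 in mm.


Step 1: Available water = (FC - WP) * depth * 10
Step 2: AW = (0.32 - 0.18) * 39 * 10
Step 3: AW = 0.14 * 39 * 10
Step 4: AW = 54.6 mm

54.6


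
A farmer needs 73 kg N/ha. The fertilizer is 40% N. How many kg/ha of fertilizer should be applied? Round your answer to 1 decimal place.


Step 1: Fertilizer rate = target N / (N content / 100)
Step 2: Rate = 73 / (40 / 100)
Step 3: Rate = 73 / 0.4
Step 4: Rate = 182.5 kg/ha

182.5


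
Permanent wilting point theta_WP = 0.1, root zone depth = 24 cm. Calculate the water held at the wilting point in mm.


Step 1: Water (mm) = theta_WP * depth * 10
Step 2: Water = 0.1 * 24 * 10
Step 3: Water = 24.0 mm

24.0


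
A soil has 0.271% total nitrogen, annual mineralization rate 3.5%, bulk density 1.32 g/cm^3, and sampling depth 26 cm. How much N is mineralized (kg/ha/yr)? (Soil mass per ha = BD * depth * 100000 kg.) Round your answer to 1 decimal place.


Step 1: Soil mass per ha = BD * depth * 100000 = 1.32 * 26 * 100000 = 3432000 kg
Step 2: Total N pool = soil mass * N%/100 = 3432000 * 0.271/100 = 9300.72 kg/ha
Step 3: N mineralized = N pool * rate%/100 = 9300.72 * 3.5/100 = 325.5 kg/ha/yr

325.5


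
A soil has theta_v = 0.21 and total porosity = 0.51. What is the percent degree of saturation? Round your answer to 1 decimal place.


Step 1: S = 100 * theta_v / n
Step 2: S = 100 * 0.21 / 0.51
Step 3: S = 41.2%

41.2


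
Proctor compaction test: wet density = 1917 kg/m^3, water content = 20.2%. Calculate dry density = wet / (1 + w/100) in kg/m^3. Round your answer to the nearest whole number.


Step 1: Dry density = wet density / (1 + w/100)
Step 2: Dry density = 1917 / (1 + 20.2/100)
Step 3: Dry density = 1917 / 1.202
Step 4: Dry density = 1595 kg/m^3

1595


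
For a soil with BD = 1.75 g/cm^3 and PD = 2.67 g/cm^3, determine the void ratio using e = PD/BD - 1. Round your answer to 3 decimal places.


Step 1: e = PD / BD - 1
Step 2: e = 2.67 / 1.75 - 1
Step 3: e = 1.52571 - 1
Step 4: e = 0.526

0.526


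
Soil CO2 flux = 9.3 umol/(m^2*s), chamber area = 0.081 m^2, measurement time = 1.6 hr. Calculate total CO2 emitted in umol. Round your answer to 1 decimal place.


Step 1: Convert time to seconds: 1.6 hr * 3600 = 5760.0 s
Step 2: Total = flux * area * time_s
Step 3: Total = 9.3 * 0.081 * 5760.0
Step 4: Total = 4339.0 umol

4339.0


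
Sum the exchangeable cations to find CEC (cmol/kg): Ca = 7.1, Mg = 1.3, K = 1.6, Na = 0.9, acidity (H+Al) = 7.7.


Step 1: CEC = Ca + Mg + K + Na + (H+Al)
Step 2: CEC = 7.1 + 1.3 + 1.6 + 0.9 + 7.7
Step 3: CEC = 18.6 cmol/kg

18.6


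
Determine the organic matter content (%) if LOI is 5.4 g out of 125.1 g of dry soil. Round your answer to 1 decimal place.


Step 1: OM% = 100 * LOI / sample mass
Step 2: OM = 100 * 5.4 / 125.1
Step 3: OM = 4.3%

4.3


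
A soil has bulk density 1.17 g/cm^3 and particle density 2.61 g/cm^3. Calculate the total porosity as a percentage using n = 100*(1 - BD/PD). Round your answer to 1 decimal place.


Step 1: Formula: n = 100 * (1 - BD / PD)
Step 2: n = 100 * (1 - 1.17 / 2.61)
Step 3: n = 100 * (1 - 0.44828)
Step 4: n = 55.2%

55.2


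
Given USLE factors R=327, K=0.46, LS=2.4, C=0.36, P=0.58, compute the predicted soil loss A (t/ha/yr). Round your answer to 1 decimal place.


Step 1: A = R * K * LS * C * P
Step 2: R * K = 327 * 0.46 = 150.42
Step 3: (R*K) * LS = 150.42 * 2.4 = 361.008
Step 4: * C * P = 361.008 * 0.36 * 0.58 = 75.4
Step 5: A = 75.4 t/(ha*yr)

75.4


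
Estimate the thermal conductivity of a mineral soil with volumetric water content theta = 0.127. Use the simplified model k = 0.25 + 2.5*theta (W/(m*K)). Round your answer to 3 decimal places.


Step 1: k = 0.25 + 2.5 * theta
Step 2: k = 0.25 + 2.5 * 0.127
Step 3: k = 0.25 + 0.318
Step 4: k = 0.568 W/(m*K)

0.568


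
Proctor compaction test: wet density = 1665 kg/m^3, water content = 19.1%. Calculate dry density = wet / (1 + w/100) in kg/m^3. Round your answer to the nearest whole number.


Step 1: Dry density = wet density / (1 + w/100)
Step 2: Dry density = 1665 / (1 + 19.1/100)
Step 3: Dry density = 1665 / 1.191
Step 4: Dry density = 1398 kg/m^3

1398


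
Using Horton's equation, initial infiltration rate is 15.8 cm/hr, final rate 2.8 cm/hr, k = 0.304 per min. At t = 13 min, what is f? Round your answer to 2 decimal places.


Step 1: f = fc + (f0 - fc) * exp(-k * t)
Step 2: exp(-0.304 * 13) = 0.019216
Step 3: f = 2.8 + (15.8 - 2.8) * 0.019216
Step 4: f = 2.8 + 13.0 * 0.019216
Step 5: f = 3.05 cm/hr

3.05


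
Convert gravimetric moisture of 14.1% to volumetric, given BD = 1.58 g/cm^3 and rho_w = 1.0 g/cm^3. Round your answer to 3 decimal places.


Step 1: theta = (w / 100) * BD / rho_w
Step 2: theta = (14.1 / 100) * 1.58 / 1.0
Step 3: theta = 0.141 * 1.58
Step 4: theta = 0.223

0.223


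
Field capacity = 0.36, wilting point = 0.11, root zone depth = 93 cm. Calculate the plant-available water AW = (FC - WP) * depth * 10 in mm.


Step 1: Available water = (FC - WP) * depth * 10
Step 2: AW = (0.36 - 0.11) * 93 * 10
Step 3: AW = 0.25 * 93 * 10
Step 4: AW = 232.5 mm

232.5


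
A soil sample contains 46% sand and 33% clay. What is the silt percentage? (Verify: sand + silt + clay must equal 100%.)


Step 1: sand + silt + clay = 100%
Step 2: silt = 100 - sand - clay
Step 3: silt = 100 - 46 - 33
Step 4: silt = 21%

21


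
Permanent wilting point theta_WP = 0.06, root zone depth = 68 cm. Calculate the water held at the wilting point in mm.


Step 1: Water (mm) = theta_WP * depth * 10
Step 2: Water = 0.06 * 68 * 10
Step 3: Water = 40.8 mm

40.8


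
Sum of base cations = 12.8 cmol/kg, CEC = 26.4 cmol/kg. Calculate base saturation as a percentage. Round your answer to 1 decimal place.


Step 1: BS = 100 * (sum of bases) / CEC
Step 2: BS = 100 * 12.8 / 26.4
Step 3: BS = 48.5%

48.5


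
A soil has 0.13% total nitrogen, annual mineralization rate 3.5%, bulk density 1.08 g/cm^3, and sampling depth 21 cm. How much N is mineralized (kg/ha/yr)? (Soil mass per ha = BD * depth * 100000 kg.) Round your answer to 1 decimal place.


Step 1: Soil mass per ha = BD * depth * 100000 = 1.08 * 21 * 100000 = 2268000 kg
Step 2: Total N pool = soil mass * N%/100 = 2268000 * 0.13/100 = 2948.4 kg/ha
Step 3: N mineralized = N pool * rate%/100 = 2948.4 * 3.5/100 = 103.2 kg/ha/yr

103.2


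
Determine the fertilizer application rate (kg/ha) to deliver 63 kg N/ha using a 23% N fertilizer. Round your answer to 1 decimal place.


Step 1: Fertilizer rate = target N / (N content / 100)
Step 2: Rate = 63 / (23 / 100)
Step 3: Rate = 63 / 0.23
Step 4: Rate = 273.9 kg/ha

273.9


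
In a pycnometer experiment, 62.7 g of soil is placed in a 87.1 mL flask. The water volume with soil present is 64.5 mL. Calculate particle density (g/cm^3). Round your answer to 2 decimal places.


Step 1: Volume of solids = flask volume - water volume with soil
Step 2: V_solids = 87.1 - 64.5 = 22.6 mL
Step 3: Particle density = mass / V_solids = 62.7 / 22.6 = 2.77 g/cm^3

2.77


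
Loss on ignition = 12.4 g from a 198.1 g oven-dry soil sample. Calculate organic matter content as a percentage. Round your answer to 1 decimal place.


Step 1: OM% = 100 * LOI / sample mass
Step 2: OM = 100 * 12.4 / 198.1
Step 3: OM = 6.3%

6.3


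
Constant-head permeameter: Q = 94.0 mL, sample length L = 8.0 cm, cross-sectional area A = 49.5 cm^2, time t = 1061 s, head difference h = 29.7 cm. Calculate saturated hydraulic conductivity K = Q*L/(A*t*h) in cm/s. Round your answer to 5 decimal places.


Step 1: K = Q * L / (A * t * h)
Step 2: Numerator = 94.0 * 8.0 = 752.0
Step 3: Denominator = 49.5 * 1061 * 29.7 = 1559829.15
Step 4: K = 752.0 / 1559829.15 = 0.00048 cm/s

0.00048


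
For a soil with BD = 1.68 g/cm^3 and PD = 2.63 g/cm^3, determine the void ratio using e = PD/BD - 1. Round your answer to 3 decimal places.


Step 1: e = PD / BD - 1
Step 2: e = 2.63 / 1.68 - 1
Step 3: e = 1.56548 - 1
Step 4: e = 0.565

0.565


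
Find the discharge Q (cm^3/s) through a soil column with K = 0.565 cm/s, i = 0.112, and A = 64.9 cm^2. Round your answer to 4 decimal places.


Step 1: Apply Darcy's law: Q = K * i * A
Step 2: Q = 0.565 * 0.112 * 64.9
Step 3: Q = 4.1069 cm^3/s

4.1069


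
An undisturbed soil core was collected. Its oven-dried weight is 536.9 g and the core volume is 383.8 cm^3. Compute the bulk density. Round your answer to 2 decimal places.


Step 1: Identify the formula: BD = dry mass / volume
Step 2: Substitute values: BD = 536.9 / 383.8
Step 3: BD = 1.4 g/cm^3

1.4


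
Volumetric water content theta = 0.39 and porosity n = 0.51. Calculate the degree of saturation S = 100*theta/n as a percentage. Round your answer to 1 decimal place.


Step 1: S = 100 * theta_v / n
Step 2: S = 100 * 0.39 / 0.51
Step 3: S = 76.5%

76.5


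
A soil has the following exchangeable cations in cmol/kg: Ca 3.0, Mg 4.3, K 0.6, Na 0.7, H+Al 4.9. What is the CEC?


Step 1: CEC = Ca + Mg + K + Na + (H+Al)
Step 2: CEC = 3.0 + 4.3 + 0.6 + 0.7 + 4.9
Step 3: CEC = 13.5 cmol/kg

13.5


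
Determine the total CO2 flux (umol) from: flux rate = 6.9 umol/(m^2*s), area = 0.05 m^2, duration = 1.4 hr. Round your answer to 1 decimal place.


Step 1: Convert time to seconds: 1.4 hr * 3600 = 5040.0 s
Step 2: Total = flux * area * time_s
Step 3: Total = 6.9 * 0.05 * 5040.0
Step 4: Total = 1738.8 umol

1738.8


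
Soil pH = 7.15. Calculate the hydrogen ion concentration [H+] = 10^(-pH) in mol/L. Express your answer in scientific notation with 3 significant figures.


Step 1: [H+] = 10^(-pH)
Step 2: [H+] = 10^(-7.15)
Step 3: [H+] = 7.08e-08 mol/L

7.08e-08


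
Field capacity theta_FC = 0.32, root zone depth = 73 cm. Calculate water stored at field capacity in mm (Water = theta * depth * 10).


Step 1: Water (mm) = theta_FC * depth (cm) * 10
Step 2: Water = 0.32 * 73 * 10
Step 3: Water = 233.6 mm

233.6


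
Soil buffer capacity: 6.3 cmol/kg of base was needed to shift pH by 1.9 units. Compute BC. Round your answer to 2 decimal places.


Step 1: BC = change in base / change in pH
Step 2: BC = 6.3 / 1.9
Step 3: BC = 3.32 cmol/(kg*pH unit)

3.32


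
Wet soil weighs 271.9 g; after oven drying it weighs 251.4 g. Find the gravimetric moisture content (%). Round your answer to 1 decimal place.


Step 1: Water mass = wet - dry = 271.9 - 251.4 = 20.5 g
Step 2: w = 100 * water mass / dry mass
Step 3: w = 100 * 20.5 / 251.4 = 8.2%

8.2


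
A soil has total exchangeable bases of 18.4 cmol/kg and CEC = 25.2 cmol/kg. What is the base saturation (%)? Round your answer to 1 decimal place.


Step 1: BS = 100 * (sum of bases) / CEC
Step 2: BS = 100 * 18.4 / 25.2
Step 3: BS = 73.0%

73.0


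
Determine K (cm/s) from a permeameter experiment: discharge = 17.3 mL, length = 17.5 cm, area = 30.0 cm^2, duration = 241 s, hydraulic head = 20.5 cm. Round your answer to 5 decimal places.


Step 1: K = Q * L / (A * t * h)
Step 2: Numerator = 17.3 * 17.5 = 302.75
Step 3: Denominator = 30.0 * 241 * 20.5 = 148215.0
Step 4: K = 302.75 / 148215.0 = 0.00204 cm/s

0.00204


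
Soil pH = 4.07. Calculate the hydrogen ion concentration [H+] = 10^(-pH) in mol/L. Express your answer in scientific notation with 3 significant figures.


Step 1: [H+] = 10^(-pH)
Step 2: [H+] = 10^(-4.07)
Step 3: [H+] = 8.51e-05 mol/L

8.51e-05


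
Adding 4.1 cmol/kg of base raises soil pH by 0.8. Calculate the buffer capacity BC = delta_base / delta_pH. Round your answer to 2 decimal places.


Step 1: BC = change in base / change in pH
Step 2: BC = 4.1 / 0.8
Step 3: BC = 5.13 cmol/(kg*pH unit)

5.13


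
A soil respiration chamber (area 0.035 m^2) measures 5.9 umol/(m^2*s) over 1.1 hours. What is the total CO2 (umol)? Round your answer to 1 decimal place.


Step 1: Convert time to seconds: 1.1 hr * 3600 = 3960.0 s
Step 2: Total = flux * area * time_s
Step 3: Total = 5.9 * 0.035 * 3960.0
Step 4: Total = 817.7 umol

817.7


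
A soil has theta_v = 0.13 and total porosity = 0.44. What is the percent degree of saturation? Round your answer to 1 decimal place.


Step 1: S = 100 * theta_v / n
Step 2: S = 100 * 0.13 / 0.44
Step 3: S = 29.5%

29.5


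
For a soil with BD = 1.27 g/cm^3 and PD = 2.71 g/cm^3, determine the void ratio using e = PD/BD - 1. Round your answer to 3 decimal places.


Step 1: e = PD / BD - 1
Step 2: e = 2.71 / 1.27 - 1
Step 3: e = 2.13386 - 1
Step 4: e = 1.134

1.134


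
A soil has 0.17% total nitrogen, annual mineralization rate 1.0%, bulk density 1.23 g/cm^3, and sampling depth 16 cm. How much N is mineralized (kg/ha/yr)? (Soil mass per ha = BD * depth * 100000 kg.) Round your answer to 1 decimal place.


Step 1: Soil mass per ha = BD * depth * 100000 = 1.23 * 16 * 100000 = 1968000 kg
Step 2: Total N pool = soil mass * N%/100 = 1968000 * 0.17/100 = 3345.6 kg/ha
Step 3: N mineralized = N pool * rate%/100 = 3345.6 * 1.0/100 = 33.5 kg/ha/yr

33.5


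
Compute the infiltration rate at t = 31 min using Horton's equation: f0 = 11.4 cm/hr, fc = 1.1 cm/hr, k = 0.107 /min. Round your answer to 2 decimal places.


Step 1: f = fc + (f0 - fc) * exp(-k * t)
Step 2: exp(-0.107 * 31) = 0.036261
Step 3: f = 1.1 + (11.4 - 1.1) * 0.036261
Step 4: f = 1.1 + 10.3 * 0.036261
Step 5: f = 1.47 cm/hr

1.47


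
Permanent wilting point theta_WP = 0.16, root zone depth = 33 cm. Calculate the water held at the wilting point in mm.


Step 1: Water (mm) = theta_WP * depth * 10
Step 2: Water = 0.16 * 33 * 10
Step 3: Water = 52.8 mm

52.8


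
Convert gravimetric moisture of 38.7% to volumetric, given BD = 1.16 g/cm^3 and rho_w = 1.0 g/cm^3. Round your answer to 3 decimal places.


Step 1: theta = (w / 100) * BD / rho_w
Step 2: theta = (38.7 / 100) * 1.16 / 1.0
Step 3: theta = 0.387 * 1.16
Step 4: theta = 0.449

0.449


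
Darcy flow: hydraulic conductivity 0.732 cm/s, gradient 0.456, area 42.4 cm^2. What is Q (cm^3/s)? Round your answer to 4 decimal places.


Step 1: Apply Darcy's law: Q = K * i * A
Step 2: Q = 0.732 * 0.456 * 42.4
Step 3: Q = 14.1528 cm^3/s

14.1528


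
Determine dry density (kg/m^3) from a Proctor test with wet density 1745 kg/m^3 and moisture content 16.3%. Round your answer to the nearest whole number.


Step 1: Dry density = wet density / (1 + w/100)
Step 2: Dry density = 1745 / (1 + 16.3/100)
Step 3: Dry density = 1745 / 1.163
Step 4: Dry density = 1500 kg/m^3

1500


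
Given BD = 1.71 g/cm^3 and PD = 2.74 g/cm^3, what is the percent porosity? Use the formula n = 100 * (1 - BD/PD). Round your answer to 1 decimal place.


Step 1: Formula: n = 100 * (1 - BD / PD)
Step 2: n = 100 * (1 - 1.71 / 2.74)
Step 3: n = 100 * (1 - 0.62409)
Step 4: n = 37.6%

37.6


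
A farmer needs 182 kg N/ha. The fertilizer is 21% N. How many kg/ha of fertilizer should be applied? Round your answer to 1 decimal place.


Step 1: Fertilizer rate = target N / (N content / 100)
Step 2: Rate = 182 / (21 / 100)
Step 3: Rate = 182 / 0.21
Step 4: Rate = 866.7 kg/ha

866.7


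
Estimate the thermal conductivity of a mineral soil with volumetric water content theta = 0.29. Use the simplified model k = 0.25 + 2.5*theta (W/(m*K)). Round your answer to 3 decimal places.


Step 1: k = 0.25 + 2.5 * theta
Step 2: k = 0.25 + 2.5 * 0.29
Step 3: k = 0.25 + 0.725
Step 4: k = 0.975 W/(m*K)

0.975


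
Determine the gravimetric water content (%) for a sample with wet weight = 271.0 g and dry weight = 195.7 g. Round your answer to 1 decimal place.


Step 1: Water mass = wet - dry = 271.0 - 195.7 = 75.3 g
Step 2: w = 100 * water mass / dry mass
Step 3: w = 100 * 75.3 / 195.7 = 38.5%

38.5


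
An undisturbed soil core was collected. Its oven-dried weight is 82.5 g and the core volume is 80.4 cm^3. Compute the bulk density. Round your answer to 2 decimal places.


Step 1: Identify the formula: BD = dry mass / volume
Step 2: Substitute values: BD = 82.5 / 80.4
Step 3: BD = 1.03 g/cm^3

1.03


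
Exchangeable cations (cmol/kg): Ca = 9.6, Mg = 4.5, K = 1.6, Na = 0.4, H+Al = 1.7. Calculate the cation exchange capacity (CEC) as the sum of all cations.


Step 1: CEC = Ca + Mg + K + Na + (H+Al)
Step 2: CEC = 9.6 + 4.5 + 1.6 + 0.4 + 1.7
Step 3: CEC = 17.8 cmol/kg

17.8


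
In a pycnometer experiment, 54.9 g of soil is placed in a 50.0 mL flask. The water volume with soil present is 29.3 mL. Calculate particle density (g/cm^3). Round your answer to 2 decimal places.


Step 1: Volume of solids = flask volume - water volume with soil
Step 2: V_solids = 50.0 - 29.3 = 20.7 mL
Step 3: Particle density = mass / V_solids = 54.9 / 20.7 = 2.65 g/cm^3

2.65


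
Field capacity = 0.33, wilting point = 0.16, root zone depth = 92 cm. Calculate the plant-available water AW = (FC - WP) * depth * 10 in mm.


Step 1: Available water = (FC - WP) * depth * 10
Step 2: AW = (0.33 - 0.16) * 92 * 10
Step 3: AW = 0.17 * 92 * 10
Step 4: AW = 156.4 mm

156.4


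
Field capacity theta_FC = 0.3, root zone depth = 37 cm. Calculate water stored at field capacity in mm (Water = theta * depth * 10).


Step 1: Water (mm) = theta_FC * depth (cm) * 10
Step 2: Water = 0.3 * 37 * 10
Step 3: Water = 111.0 mm

111.0


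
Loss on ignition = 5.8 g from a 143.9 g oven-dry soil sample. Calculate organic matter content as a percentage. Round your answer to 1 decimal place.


Step 1: OM% = 100 * LOI / sample mass
Step 2: OM = 100 * 5.8 / 143.9
Step 3: OM = 4.0%

4.0


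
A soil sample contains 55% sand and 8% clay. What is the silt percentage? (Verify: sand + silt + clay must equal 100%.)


Step 1: sand + silt + clay = 100%
Step 2: silt = 100 - sand - clay
Step 3: silt = 100 - 55 - 8
Step 4: silt = 37%

37


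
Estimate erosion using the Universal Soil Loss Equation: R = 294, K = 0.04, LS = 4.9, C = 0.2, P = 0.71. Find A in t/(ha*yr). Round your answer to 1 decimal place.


Step 1: A = R * K * LS * C * P
Step 2: R * K = 294 * 0.04 = 11.76
Step 3: (R*K) * LS = 11.76 * 4.9 = 57.624
Step 4: * C * P = 57.624 * 0.2 * 0.71 = 8.2
Step 5: A = 8.2 t/(ha*yr)

8.2


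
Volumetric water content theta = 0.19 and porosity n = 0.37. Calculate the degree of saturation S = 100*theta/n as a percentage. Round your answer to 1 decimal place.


Step 1: S = 100 * theta_v / n
Step 2: S = 100 * 0.19 / 0.37
Step 3: S = 51.4%

51.4


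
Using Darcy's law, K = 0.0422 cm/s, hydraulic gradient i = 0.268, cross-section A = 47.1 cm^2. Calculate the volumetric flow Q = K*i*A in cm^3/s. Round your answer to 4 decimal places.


Step 1: Apply Darcy's law: Q = K * i * A
Step 2: Q = 0.0422 * 0.268 * 47.1
Step 3: Q = 0.5327 cm^3/s

0.5327


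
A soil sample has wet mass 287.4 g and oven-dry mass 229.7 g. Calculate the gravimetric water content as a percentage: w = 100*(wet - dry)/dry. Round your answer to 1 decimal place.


Step 1: Water mass = wet - dry = 287.4 - 229.7 = 57.7 g
Step 2: w = 100 * water mass / dry mass
Step 3: w = 100 * 57.7 / 229.7 = 25.1%

25.1


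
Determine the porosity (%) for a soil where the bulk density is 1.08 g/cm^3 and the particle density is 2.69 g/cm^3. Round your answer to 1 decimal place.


Step 1: Formula: n = 100 * (1 - BD / PD)
Step 2: n = 100 * (1 - 1.08 / 2.69)
Step 3: n = 100 * (1 - 0.40149)
Step 4: n = 59.9%

59.9


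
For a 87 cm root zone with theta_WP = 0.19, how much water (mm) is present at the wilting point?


Step 1: Water (mm) = theta_WP * depth * 10
Step 2: Water = 0.19 * 87 * 10
Step 3: Water = 165.3 mm

165.3


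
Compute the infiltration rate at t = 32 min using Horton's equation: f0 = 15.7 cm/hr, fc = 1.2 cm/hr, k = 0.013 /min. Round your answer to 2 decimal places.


Step 1: f = fc + (f0 - fc) * exp(-k * t)
Step 2: exp(-0.013 * 32) = 0.65968
Step 3: f = 1.2 + (15.7 - 1.2) * 0.65968
Step 4: f = 1.2 + 14.5 * 0.65968
Step 5: f = 10.77 cm/hr

10.77


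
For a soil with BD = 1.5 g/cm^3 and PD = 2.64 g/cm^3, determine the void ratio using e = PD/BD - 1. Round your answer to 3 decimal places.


Step 1: e = PD / BD - 1
Step 2: e = 2.64 / 1.5 - 1
Step 3: e = 1.76 - 1
Step 4: e = 0.76

0.76


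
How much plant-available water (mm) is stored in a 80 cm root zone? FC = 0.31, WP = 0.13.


Step 1: Available water = (FC - WP) * depth * 10
Step 2: AW = (0.31 - 0.13) * 80 * 10
Step 3: AW = 0.18 * 80 * 10
Step 4: AW = 144.0 mm

144.0


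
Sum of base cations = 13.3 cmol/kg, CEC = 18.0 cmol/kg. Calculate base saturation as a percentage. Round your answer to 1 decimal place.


Step 1: BS = 100 * (sum of bases) / CEC
Step 2: BS = 100 * 13.3 / 18.0
Step 3: BS = 73.9%

73.9


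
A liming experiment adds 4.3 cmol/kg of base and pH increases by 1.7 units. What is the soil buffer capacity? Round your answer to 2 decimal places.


Step 1: BC = change in base / change in pH
Step 2: BC = 4.3 / 1.7
Step 3: BC = 2.53 cmol/(kg*pH unit)

2.53


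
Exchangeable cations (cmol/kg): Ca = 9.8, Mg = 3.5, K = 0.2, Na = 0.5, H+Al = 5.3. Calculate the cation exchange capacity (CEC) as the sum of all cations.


Step 1: CEC = Ca + Mg + K + Na + (H+Al)
Step 2: CEC = 9.8 + 3.5 + 0.2 + 0.5 + 5.3
Step 3: CEC = 19.3 cmol/kg

19.3


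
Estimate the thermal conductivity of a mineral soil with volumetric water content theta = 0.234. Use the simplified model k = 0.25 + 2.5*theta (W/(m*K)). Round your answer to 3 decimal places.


Step 1: k = 0.25 + 2.5 * theta
Step 2: k = 0.25 + 2.5 * 0.234
Step 3: k = 0.25 + 0.585
Step 4: k = 0.835 W/(m*K)

0.835


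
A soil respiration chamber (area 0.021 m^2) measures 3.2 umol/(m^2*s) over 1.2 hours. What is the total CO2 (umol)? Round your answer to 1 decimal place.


Step 1: Convert time to seconds: 1.2 hr * 3600 = 4320.0 s
Step 2: Total = flux * area * time_s
Step 3: Total = 3.2 * 0.021 * 4320.0
Step 4: Total = 290.3 umol

290.3


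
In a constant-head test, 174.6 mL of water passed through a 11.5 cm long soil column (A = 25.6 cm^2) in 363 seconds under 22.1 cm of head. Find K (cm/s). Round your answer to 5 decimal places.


Step 1: K = Q * L / (A * t * h)
Step 2: Numerator = 174.6 * 11.5 = 2007.9
Step 3: Denominator = 25.6 * 363 * 22.1 = 205370.88
Step 4: K = 2007.9 / 205370.88 = 0.00978 cm/s

0.00978


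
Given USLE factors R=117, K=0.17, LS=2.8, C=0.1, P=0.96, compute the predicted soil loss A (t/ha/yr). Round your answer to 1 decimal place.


Step 1: A = R * K * LS * C * P
Step 2: R * K = 117 * 0.17 = 19.89
Step 3: (R*K) * LS = 19.89 * 2.8 = 55.692
Step 4: * C * P = 55.692 * 0.1 * 0.96 = 5.3
Step 5: A = 5.3 t/(ha*yr)

5.3


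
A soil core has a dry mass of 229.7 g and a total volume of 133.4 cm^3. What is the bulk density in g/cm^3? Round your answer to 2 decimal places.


Step 1: Identify the formula: BD = dry mass / volume
Step 2: Substitute values: BD = 229.7 / 133.4
Step 3: BD = 1.72 g/cm^3

1.72


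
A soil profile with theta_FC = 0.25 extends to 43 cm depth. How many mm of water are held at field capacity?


Step 1: Water (mm) = theta_FC * depth (cm) * 10
Step 2: Water = 0.25 * 43 * 10
Step 3: Water = 107.5 mm

107.5


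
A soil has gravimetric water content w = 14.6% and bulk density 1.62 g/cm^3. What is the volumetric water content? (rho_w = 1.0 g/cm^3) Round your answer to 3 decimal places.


Step 1: theta = (w / 100) * BD / rho_w
Step 2: theta = (14.6 / 100) * 1.62 / 1.0
Step 3: theta = 0.146 * 1.62
Step 4: theta = 0.237

0.237


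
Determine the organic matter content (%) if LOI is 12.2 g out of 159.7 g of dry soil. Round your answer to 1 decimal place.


Step 1: OM% = 100 * LOI / sample mass
Step 2: OM = 100 * 12.2 / 159.7
Step 3: OM = 7.6%

7.6


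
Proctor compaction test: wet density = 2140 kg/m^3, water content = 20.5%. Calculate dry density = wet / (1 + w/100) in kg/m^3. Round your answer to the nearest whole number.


Step 1: Dry density = wet density / (1 + w/100)
Step 2: Dry density = 2140 / (1 + 20.5/100)
Step 3: Dry density = 2140 / 1.205
Step 4: Dry density = 1776 kg/m^3

1776


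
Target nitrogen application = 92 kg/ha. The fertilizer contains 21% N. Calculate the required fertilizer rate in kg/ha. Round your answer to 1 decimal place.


Step 1: Fertilizer rate = target N / (N content / 100)
Step 2: Rate = 92 / (21 / 100)
Step 3: Rate = 92 / 0.21
Step 4: Rate = 438.1 kg/ha

438.1


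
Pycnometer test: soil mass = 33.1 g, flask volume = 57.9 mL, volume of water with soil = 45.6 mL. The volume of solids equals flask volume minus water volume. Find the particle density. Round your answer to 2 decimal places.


Step 1: Volume of solids = flask volume - water volume with soil
Step 2: V_solids = 57.9 - 45.6 = 12.3 mL
Step 3: Particle density = mass / V_solids = 33.1 / 12.3 = 2.69 g/cm^3

2.69


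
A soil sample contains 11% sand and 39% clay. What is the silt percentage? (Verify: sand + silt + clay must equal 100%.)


Step 1: sand + silt + clay = 100%
Step 2: silt = 100 - sand - clay
Step 3: silt = 100 - 11 - 39
Step 4: silt = 50%

50


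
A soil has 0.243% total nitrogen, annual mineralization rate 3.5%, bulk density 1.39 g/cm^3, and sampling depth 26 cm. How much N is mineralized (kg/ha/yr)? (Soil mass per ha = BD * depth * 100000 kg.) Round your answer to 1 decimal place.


Step 1: Soil mass per ha = BD * depth * 100000 = 1.39 * 26 * 100000 = 3614000 kg
Step 2: Total N pool = soil mass * N%/100 = 3614000 * 0.243/100 = 8782.02 kg/ha
Step 3: N mineralized = N pool * rate%/100 = 8782.02 * 3.5/100 = 307.4 kg/ha/yr

307.4


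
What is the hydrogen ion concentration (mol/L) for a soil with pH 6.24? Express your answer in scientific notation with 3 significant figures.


Step 1: [H+] = 10^(-pH)
Step 2: [H+] = 10^(-6.24)
Step 3: [H+] = 5.75e-07 mol/L

5.75e-07


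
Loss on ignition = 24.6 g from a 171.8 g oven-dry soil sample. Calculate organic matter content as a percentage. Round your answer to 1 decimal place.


Step 1: OM% = 100 * LOI / sample mass
Step 2: OM = 100 * 24.6 / 171.8
Step 3: OM = 14.3%

14.3


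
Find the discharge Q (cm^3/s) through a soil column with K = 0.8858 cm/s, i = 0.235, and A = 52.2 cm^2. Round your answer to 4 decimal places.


Step 1: Apply Darcy's law: Q = K * i * A
Step 2: Q = 0.8858 * 0.235 * 52.2
Step 3: Q = 10.8661 cm^3/s

10.8661


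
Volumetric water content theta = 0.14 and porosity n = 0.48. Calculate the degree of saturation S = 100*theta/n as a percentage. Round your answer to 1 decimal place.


Step 1: S = 100 * theta_v / n
Step 2: S = 100 * 0.14 / 0.48
Step 3: S = 29.2%

29.2


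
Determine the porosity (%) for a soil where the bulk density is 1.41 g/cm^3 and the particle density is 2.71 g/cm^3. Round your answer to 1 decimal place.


Step 1: Formula: n = 100 * (1 - BD / PD)
Step 2: n = 100 * (1 - 1.41 / 2.71)
Step 3: n = 100 * (1 - 0.5203)
Step 4: n = 48.0%

48.0


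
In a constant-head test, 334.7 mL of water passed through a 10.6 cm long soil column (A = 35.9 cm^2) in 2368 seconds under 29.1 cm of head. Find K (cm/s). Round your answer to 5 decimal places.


Step 1: K = Q * L / (A * t * h)
Step 2: Numerator = 334.7 * 10.6 = 3547.82
Step 3: Denominator = 35.9 * 2368 * 29.1 = 2473825.92
Step 4: K = 3547.82 / 2473825.92 = 0.00143 cm/s

0.00143


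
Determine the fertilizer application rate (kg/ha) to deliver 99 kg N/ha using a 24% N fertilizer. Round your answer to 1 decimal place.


Step 1: Fertilizer rate = target N / (N content / 100)
Step 2: Rate = 99 / (24 / 100)
Step 3: Rate = 99 / 0.24
Step 4: Rate = 412.5 kg/ha

412.5


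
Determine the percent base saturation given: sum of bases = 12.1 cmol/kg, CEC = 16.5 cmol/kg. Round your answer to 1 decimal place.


Step 1: BS = 100 * (sum of bases) / CEC
Step 2: BS = 100 * 12.1 / 16.5
Step 3: BS = 73.3%

73.3


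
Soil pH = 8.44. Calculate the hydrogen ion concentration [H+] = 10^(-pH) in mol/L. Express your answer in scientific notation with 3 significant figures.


Step 1: [H+] = 10^(-pH)
Step 2: [H+] = 10^(-8.44)
Step 3: [H+] = 3.63e-09 mol/L

3.63e-09


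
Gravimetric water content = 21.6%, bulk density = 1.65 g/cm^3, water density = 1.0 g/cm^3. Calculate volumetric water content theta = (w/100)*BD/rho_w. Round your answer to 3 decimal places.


Step 1: theta = (w / 100) * BD / rho_w
Step 2: theta = (21.6 / 100) * 1.65 / 1.0
Step 3: theta = 0.216 * 1.65
Step 4: theta = 0.356

0.356


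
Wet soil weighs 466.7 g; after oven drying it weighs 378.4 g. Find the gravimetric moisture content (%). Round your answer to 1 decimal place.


Step 1: Water mass = wet - dry = 466.7 - 378.4 = 88.3 g
Step 2: w = 100 * water mass / dry mass
Step 3: w = 100 * 88.3 / 378.4 = 23.3%

23.3


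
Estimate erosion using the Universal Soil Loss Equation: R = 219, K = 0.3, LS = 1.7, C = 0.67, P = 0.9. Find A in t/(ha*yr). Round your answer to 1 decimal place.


Step 1: A = R * K * LS * C * P
Step 2: R * K = 219 * 0.3 = 65.7
Step 3: (R*K) * LS = 65.7 * 1.7 = 111.69
Step 4: * C * P = 111.69 * 0.67 * 0.9 = 67.3
Step 5: A = 67.3 t/(ha*yr)

67.3


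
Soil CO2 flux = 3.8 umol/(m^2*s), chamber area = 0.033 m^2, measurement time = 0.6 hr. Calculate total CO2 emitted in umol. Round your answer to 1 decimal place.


Step 1: Convert time to seconds: 0.6 hr * 3600 = 2160.0 s
Step 2: Total = flux * area * time_s
Step 3: Total = 3.8 * 0.033 * 2160.0
Step 4: Total = 270.9 umol

270.9


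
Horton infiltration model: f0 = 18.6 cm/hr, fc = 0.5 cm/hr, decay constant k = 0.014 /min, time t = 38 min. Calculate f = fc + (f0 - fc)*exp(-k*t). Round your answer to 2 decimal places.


Step 1: f = fc + (f0 - fc) * exp(-k * t)
Step 2: exp(-0.014 * 38) = 0.587429
Step 3: f = 0.5 + (18.6 - 0.5) * 0.587429
Step 4: f = 0.5 + 18.1 * 0.587429
Step 5: f = 11.13 cm/hr

11.13


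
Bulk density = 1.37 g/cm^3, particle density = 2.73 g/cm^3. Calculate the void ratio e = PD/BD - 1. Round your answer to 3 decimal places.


Step 1: e = PD / BD - 1
Step 2: e = 2.73 / 1.37 - 1
Step 3: e = 1.9927 - 1
Step 4: e = 0.993

0.993


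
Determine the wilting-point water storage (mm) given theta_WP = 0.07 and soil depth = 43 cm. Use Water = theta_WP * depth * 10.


Step 1: Water (mm) = theta_WP * depth * 10
Step 2: Water = 0.07 * 43 * 10
Step 3: Water = 30.1 mm

30.1
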